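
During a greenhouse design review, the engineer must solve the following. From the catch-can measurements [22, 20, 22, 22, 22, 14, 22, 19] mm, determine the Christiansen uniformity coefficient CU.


xbar = 163 / 8 = 20.375
sum|xi - xbar| = 16.250
CU = 100 * (1 - 16.250 / (8 * 20.375))
   = 100 * (1 - 0.0997)
   = 90.03%


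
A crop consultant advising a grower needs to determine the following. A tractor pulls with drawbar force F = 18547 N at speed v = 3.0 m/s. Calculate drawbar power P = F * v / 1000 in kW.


P = F * v / 1000
  = 18547 * 3.0 / 1000
  = 55641 / 1000
  = 55.64 kW


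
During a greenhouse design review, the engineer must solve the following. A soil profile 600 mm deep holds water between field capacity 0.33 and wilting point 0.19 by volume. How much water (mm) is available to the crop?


AW = (FC - WP) * D
   = (0.33 - 0.19) * 600
   = 0.14 * 600
   = 84 mm


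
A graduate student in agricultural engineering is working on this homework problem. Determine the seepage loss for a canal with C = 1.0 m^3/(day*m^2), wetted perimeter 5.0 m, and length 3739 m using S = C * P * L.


S = C * P * L
  = 1.0 * 5.0 * 3739
  = 18695 m^3/day


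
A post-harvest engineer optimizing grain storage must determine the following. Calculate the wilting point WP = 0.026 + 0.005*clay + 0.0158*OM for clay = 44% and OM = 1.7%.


WP = 0.026 + 0.005*44 + 0.0158*1.7
   = 0.026 + 0.2200 + 0.0269
   = 0.2729


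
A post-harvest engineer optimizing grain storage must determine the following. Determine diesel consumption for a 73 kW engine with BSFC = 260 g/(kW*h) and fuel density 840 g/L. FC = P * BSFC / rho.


FC = P * BSFC / rho_fuel
   = 73 * 260 / 840
   = 18980 / 840
   = 22.60 L/h


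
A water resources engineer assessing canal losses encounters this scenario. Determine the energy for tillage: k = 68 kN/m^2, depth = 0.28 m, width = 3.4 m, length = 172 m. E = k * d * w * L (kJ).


E = k * d * w * L
  = 68 * 0.28 * 3.4 * 172
  = 11134.59 kJ


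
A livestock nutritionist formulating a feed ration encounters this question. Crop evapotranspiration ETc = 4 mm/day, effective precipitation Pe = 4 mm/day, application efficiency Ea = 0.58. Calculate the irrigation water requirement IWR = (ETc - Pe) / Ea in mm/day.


IWR = (ETc - Pe) / Ea
    = (4 - 4) / 0.58
    = 0 / 0.58
    = 0 mm/day


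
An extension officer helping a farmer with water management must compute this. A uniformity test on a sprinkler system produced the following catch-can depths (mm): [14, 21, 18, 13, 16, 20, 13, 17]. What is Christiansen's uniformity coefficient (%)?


xbar = 132 / 8 = 16.500
sum|xi - xbar| = 20
CU = 100 * (1 - 20 / (8 * 16.500))
   = 100 * (1 - 0.1515)
   = 84.85%


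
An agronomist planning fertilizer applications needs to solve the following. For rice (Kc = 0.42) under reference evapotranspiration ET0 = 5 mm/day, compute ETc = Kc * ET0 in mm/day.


ETc = Kc * ET0
    = 0.42 * 5
    = 2.10 mm/day


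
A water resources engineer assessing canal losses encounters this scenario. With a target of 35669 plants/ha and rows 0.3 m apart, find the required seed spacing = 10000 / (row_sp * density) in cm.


spacing = 10000 / (row_sp * density)
        = 10000 / (0.3 * 35669)
        = 10000 / 10700.70
        = 0.93452 m = 93.45 cm


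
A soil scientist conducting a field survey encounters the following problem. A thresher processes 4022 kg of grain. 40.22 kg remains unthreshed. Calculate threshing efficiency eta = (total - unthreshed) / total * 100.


eta = (total - unthreshed) / total * 100
    = (4022 - 40.22) / 4022 * 100
    = 3981.78 / 4022 * 100
    = 99%


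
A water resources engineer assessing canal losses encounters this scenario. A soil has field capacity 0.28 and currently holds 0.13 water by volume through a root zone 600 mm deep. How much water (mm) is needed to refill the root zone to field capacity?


SMD = (FC - theta) * D
    = (0.28 - 0.13) * 600
    = 0.150 * 600
    = 90 mm


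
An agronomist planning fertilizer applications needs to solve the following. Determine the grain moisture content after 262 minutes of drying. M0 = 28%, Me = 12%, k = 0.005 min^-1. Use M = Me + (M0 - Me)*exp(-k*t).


M = Me + (M0 - Me) * e^(-k*t)
  = 12 + (28 - 12) * e^(-0.005*262)
  = 12 + 16 * e^(-1.310)
  = 12 + 16 * 0.26982
  = 12 + 4.3171
  = 16.32%


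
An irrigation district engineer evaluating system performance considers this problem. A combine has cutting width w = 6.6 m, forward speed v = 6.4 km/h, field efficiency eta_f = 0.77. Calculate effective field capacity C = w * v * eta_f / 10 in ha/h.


C = w * v * eta_f / 10
  = 6.6 * 6.4 * 0.77 / 10
  = 32.52 / 10
  = 3.25 ha/h


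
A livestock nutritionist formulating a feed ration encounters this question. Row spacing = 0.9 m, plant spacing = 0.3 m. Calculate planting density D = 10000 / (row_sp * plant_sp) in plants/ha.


D = 10000 / (row_sp * plant_sp)
  = 10000 / (0.9 * 0.3)
  = 10000 / 0.2700
  = 37037.04 plants/ha


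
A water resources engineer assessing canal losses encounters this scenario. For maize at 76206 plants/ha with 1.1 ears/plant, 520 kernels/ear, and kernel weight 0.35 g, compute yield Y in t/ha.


Y = density * ears * kernels * kw
  = 76206 * 1.1 * 520 * 0.35 g/ha
  = 15256441.20 g/ha
  = 15256.44 kg/ha = 15.26 t/ha


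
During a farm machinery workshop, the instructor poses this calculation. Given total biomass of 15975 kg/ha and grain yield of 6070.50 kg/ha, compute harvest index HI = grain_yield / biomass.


HI = grain_yield / biomass
   = 6070.50 / 15975
   = 0.38


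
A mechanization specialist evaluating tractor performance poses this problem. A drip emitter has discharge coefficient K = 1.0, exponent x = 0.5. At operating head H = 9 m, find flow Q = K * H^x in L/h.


Q = K * H^x
  = 1.0 * 9^0.5
  = 1.0 * 3
  = 3 L/h


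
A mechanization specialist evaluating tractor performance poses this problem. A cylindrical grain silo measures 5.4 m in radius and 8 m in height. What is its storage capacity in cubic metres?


V = pi * r^2 * h
  = pi * 5.4^2 * 8
  = pi * 29.16 * 8
  = 732.87 m^3


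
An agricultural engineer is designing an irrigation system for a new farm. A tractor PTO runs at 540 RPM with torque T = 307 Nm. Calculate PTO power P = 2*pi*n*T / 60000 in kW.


P = 2*pi*n*T / 60000
  = 2*pi * 540 * 307 / 60000
  = 1041626.46 / 60000
  = 17.36 kW


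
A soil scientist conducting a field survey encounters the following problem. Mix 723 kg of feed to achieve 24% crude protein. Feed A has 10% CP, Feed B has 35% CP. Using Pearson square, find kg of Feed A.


parts_A = CP_b - target = 35 - 24 = 11
parts_B = target - CP_a = 24 - 10 = 14
total_parts = 11 + 14 = 25
Feed A = 723 * 11 / 25 = 318.12 kg
Feed B = 723 * 14 / 25 = 404.88 kg

318.12 kg


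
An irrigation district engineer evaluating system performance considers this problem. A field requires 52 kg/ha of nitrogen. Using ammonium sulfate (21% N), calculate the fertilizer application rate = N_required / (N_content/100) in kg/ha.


Rate = N_required / (N_content / 100)
     = 52 / (21 / 100)
     = 52 / 0.21
     = 247.62 kg/ha


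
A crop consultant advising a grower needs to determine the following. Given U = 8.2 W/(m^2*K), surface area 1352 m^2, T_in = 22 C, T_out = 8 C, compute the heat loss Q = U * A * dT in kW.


dT = 22 - (8) = 14 K
Q = U * A * dT
  = 8.2 * 1352 * 14
  = 155209.60 W = 155.21 kW


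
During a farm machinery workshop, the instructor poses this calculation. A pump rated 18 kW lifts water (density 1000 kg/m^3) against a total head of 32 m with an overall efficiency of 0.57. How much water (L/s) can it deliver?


Q = (P * 1000 * eta) / (rho * g * H)
  = (18 * 1000 * 0.57) / (1000 * 9.81 * 32)
  = 10260 / 313920
  = 0.03268 m^3/s = 32.68 L/s


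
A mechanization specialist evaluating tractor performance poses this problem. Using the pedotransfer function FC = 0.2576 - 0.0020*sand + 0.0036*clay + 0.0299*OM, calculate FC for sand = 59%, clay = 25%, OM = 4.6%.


FC = 0.2576 - 0.0020*59 + 0.0036*25 + 0.0299*4.6
   = 0.2576 - 0.1180 + 0.0900 + 0.1375
   = 0.3671


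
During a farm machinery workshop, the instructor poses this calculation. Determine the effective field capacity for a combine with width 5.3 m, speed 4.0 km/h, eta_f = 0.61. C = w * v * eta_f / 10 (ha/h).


C = w * v * eta_f / 10
  = 5.3 * 4.0 * 0.61 / 10
  = 12.93 / 10
  = 1.29 ha/h


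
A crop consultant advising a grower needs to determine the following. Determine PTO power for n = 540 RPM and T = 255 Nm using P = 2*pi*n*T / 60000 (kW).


P = 2*pi*n*T / 60000
  = 2*pi * 540 * 255 / 60000
  = 865194.62 / 60000
  = 14.42 kW


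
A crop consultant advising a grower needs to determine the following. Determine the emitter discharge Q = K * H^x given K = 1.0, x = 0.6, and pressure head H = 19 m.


Q = K * H^x
  = 1.0 * 19^0.6
  = 1.0 * 5.8513
  = 5.85 L/h


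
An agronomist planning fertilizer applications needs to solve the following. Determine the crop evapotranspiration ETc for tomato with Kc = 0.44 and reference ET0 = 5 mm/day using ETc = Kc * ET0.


ETc = Kc * ET0
    = 0.44 * 5
    = 2.20 mm/day


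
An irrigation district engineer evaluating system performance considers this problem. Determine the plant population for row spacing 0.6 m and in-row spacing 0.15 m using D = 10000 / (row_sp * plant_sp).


D = 10000 / (row_sp * plant_sp)
  = 10000 / (0.6 * 0.15)
  = 10000 / 0.0900
  = 111111.11 plants/ha


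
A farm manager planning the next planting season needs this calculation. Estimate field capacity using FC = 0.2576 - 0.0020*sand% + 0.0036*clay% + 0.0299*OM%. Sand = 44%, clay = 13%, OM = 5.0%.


FC = 0.2576 - 0.0020*44 + 0.0036*13 + 0.0299*5.0
   = 0.2576 - 0.0880 + 0.0468 + 0.1495
   = 0.3659


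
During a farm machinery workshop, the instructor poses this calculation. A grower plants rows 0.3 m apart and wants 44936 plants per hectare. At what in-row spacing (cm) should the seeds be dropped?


spacing = 10000 / (row_sp * density)
        = 10000 / (0.3 * 44936)
        = 10000 / 13480.80
        = 0.74180 m = 74.18 cm


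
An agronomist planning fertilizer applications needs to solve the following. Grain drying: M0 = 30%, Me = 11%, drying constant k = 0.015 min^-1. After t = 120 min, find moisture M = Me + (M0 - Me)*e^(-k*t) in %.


M = Me + (M0 - Me) * e^(-k*t)
  = 11 + (30 - 11) * e^(-0.015*120)
  = 11 + 19 * e^(-1.800)
  = 11 + 19 * 0.16530
  = 11 + 3.1407
  = 14.14%


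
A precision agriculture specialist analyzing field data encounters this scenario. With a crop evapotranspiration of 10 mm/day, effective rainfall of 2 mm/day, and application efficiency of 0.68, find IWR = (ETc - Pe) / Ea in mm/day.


IWR = (ETc - Pe) / Ea
    = (10 - 2) / 0.68
    = 8 / 0.68
    = 11.76 mm/day


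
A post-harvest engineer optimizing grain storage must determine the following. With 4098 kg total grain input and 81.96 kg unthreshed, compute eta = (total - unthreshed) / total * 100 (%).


eta = (total - unthreshed) / total * 100
    = (4098 - 81.96) / 4098 * 100
    = 4016.04 / 4098 * 100
    = 98%


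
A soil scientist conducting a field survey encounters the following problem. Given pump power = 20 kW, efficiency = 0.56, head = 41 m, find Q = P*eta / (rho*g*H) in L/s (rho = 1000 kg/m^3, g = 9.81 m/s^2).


Q = (P * 1000 * eta) / (rho * g * H)
  = (20 * 1000 * 0.56) / (1000 * 9.81 * 41)
  = 11200 / 402210
  = 0.02785 m^3/s = 27.85 L/s


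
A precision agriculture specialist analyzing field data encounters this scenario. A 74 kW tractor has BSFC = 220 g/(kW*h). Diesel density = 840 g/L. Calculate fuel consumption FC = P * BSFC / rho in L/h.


FC = P * BSFC / rho_fuel
   = 74 * 220 / 840
   = 16280 / 840
   = 19.38 L/h


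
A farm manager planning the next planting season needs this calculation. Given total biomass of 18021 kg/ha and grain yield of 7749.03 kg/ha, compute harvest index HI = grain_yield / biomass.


HI = grain_yield / biomass
   = 7749.03 / 18021
   = 0.43


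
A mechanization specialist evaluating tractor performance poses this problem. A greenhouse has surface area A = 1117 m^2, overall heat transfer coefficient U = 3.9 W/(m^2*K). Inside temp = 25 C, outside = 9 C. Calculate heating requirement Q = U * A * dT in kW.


dT = 25 - (9) = 16 K
Q = U * A * dT
  = 3.9 * 1117 * 16
  = 69700.80 W = 69.70 kW


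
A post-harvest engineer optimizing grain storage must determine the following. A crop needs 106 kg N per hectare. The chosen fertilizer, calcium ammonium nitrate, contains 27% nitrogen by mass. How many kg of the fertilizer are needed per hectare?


Rate = N_required / (N_content / 100)
     = 106 / (27 / 100)
     = 106 / 0.27
     = 392.59 kg/ha


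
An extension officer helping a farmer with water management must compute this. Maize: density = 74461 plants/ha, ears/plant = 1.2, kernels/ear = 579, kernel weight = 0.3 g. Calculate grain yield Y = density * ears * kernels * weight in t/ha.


Y = density * ears * kernels * kw
  = 74461 * 1.2 * 579 * 0.3 g/ha
  = 15520650.84 g/ha
  = 15520.65 kg/ha = 15.52 t/ha


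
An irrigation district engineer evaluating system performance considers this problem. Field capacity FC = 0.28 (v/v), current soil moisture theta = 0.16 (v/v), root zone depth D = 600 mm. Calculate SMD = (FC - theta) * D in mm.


SMD = (FC - theta) * D
    = (0.28 - 0.16) * 600
    = 0.120 * 600
    = 72 mm


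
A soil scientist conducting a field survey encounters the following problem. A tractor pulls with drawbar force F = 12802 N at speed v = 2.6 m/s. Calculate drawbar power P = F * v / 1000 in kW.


P = F * v / 1000
  = 12802 * 2.6 / 1000
  = 33285.20 / 1000
  = 33.29 kW


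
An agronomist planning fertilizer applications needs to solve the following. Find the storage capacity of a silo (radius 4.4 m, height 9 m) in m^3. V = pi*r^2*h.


V = pi * r^2 * h
  = pi * 4.4^2 * 9
  = pi * 19.36 * 9
  = 547.39 m^3


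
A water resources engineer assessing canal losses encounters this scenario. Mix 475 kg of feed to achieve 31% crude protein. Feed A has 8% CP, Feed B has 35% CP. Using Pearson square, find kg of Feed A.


parts_A = CP_b - target = 35 - 31 = 4
parts_B = target - CP_a = 31 - 8 = 23
total_parts = 4 + 23 = 27
Feed A = 475 * 4 / 27 = 70.37 kg
Feed B = 475 * 23 / 27 = 404.63 kg

70.37 kg


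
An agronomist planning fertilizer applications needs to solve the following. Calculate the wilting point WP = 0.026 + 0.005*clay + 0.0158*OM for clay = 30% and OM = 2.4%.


WP = 0.026 + 0.005*30 + 0.0158*2.4
   = 0.026 + 0.1500 + 0.0379
   = 0.2139


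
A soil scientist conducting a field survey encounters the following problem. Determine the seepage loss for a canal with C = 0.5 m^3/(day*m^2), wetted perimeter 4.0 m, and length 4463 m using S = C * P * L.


S = C * P * L
  = 0.5 * 4.0 * 4463
  = 8926 m^3/day


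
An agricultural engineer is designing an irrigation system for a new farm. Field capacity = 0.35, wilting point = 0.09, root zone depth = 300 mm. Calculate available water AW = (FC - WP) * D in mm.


AW = (FC - WP) * D
   = (0.35 - 0.09) * 300
   = 0.26 * 300
   = 78 mm


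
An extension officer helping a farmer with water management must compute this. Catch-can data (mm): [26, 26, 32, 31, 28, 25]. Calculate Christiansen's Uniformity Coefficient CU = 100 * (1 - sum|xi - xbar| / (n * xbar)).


xbar = 168 / 6 = 28
sum|xi - xbar| = 14
CU = 100 * (1 - 14 / (6 * 28))
   = 100 * (1 - 0.0833)
   = 91.67%


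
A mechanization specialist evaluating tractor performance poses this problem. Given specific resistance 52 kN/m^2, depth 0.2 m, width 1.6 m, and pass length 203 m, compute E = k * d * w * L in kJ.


E = k * d * w * L
  = 52 * 0.2 * 1.6 * 203
  = 3377.92 kJ


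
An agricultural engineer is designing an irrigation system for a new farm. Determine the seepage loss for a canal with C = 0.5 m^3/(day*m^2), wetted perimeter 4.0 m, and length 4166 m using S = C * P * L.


S = C * P * L
  = 0.5 * 4.0 * 4166
  = 8332 m^3/day


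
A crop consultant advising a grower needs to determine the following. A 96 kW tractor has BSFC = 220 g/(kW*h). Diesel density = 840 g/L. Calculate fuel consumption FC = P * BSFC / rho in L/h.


FC = P * BSFC / rho_fuel
   = 96 * 220 / 840
   = 21120 / 840
   = 25.14 L/h


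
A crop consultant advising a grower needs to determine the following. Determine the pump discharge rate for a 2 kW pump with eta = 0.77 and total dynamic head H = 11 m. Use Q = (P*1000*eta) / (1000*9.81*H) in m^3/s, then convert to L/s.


Q = (P * 1000 * eta) / (rho * g * H)
  = (2 * 1000 * 0.77) / (1000 * 9.81 * 11)
  = 1540 / 107910
  = 0.01427 m^3/s = 14.27 L/s


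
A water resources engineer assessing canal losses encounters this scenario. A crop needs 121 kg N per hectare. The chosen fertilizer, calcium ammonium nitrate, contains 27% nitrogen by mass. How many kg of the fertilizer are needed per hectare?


Rate = N_required / (N_content / 100)
     = 121 / (27 / 100)
     = 121 / 0.27
     = 448.15 kg/ha


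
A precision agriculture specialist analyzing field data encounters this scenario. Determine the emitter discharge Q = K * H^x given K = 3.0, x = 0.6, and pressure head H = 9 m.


Q = K * H^x
  = 3.0 * 9^0.6
  = 3.0 * 3.7372
  = 11.21 L/h


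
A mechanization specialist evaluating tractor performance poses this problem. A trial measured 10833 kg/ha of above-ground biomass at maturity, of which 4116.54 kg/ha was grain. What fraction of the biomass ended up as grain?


HI = grain_yield / biomass
   = 4116.54 / 10833
   = 0.38


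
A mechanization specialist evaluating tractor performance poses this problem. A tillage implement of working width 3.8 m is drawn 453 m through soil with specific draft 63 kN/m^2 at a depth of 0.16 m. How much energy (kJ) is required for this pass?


E = k * d * w * L
  = 63 * 0.16 * 3.8 * 453
  = 17351.71 kJ


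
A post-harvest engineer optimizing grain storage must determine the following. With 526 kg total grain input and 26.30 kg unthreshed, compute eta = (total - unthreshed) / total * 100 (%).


eta = (total - unthreshed) / total * 100
    = (526 - 26.30) / 526 * 100
    = 499.70 / 526 * 100
    = 95%


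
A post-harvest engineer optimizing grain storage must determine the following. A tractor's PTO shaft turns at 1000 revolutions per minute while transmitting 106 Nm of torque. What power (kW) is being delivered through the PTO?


P = 2*pi*n*T / 60000
  = 2*pi * 1000 * 106 / 60000
  = 666017.64 / 60000
  = 11.10 kW


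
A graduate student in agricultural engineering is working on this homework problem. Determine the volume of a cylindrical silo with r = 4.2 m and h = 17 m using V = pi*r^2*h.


V = pi * r^2 * h
  = pi * 4.2^2 * 17
  = pi * 17.64 * 17
  = 942.10 m^3


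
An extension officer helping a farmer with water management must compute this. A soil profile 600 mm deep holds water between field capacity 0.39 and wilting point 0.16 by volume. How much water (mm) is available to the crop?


AW = (FC - WP) * D
   = (0.39 - 0.16) * 600
   = 0.23 * 600
   = 138 mm


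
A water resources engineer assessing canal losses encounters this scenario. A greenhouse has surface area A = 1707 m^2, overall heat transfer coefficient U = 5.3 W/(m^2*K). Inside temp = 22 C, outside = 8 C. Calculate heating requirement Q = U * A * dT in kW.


dT = 22 - (8) = 14 K
Q = U * A * dT
  = 5.3 * 1707 * 14
  = 126659.40 W = 126.66 kW


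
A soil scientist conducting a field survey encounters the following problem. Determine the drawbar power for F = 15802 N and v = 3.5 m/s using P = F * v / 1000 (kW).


P = F * v / 1000
  = 15802 * 3.5 / 1000
  = 55307 / 1000
  = 55.31 kW


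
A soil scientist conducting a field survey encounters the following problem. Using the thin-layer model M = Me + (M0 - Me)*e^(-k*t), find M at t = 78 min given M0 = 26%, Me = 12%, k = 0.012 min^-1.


M = Me + (M0 - Me) * e^(-k*t)
  = 12 + (26 - 12) * e^(-0.012*78)
  = 12 + 14 * e^(-0.936)
  = 12 + 14 * 0.39219
  = 12 + 5.4907
  = 17.49%


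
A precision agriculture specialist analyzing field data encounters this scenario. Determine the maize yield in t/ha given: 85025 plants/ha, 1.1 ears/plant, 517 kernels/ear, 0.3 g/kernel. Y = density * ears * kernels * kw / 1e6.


Y = density * ears * kernels * kw
  = 85025 * 1.1 * 517 * 0.3 g/ha
  = 14506115.25 g/ha
  = 14506.12 kg/ha = 14.51 t/ha


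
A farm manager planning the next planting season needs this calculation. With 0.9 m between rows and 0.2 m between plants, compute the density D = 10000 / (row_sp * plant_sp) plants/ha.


D = 10000 / (row_sp * plant_sp)
  = 10000 / (0.9 * 0.2)
  = 10000 / 0.1800
  = 55555.56 plants/ha


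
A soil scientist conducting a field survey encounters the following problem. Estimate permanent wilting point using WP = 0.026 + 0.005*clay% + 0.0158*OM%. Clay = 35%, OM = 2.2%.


WP = 0.026 + 0.005*35 + 0.0158*2.2
   = 0.026 + 0.1750 + 0.0348
   = 0.2358


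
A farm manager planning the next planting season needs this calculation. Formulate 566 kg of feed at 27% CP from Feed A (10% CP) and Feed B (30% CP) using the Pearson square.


parts_A = CP_b - target = 30 - 27 = 3
parts_B = target - CP_a = 27 - 10 = 17
total_parts = 3 + 17 = 20
Feed A = 566 * 3 / 20 = 84.90 kg
Feed B = 566 * 17 / 20 = 481.10 kg

84.90 kg


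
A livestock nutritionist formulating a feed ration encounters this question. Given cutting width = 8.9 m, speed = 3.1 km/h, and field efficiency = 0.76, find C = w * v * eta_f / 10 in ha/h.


C = w * v * eta_f / 10
  = 8.9 * 3.1 * 0.76 / 10
  = 20.97 / 10
  = 2.10 ha/h


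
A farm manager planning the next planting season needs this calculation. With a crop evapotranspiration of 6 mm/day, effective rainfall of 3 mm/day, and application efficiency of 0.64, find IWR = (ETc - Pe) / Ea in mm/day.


IWR = (ETc - Pe) / Ea
    = (6 - 3) / 0.64
    = 3 / 0.64
    = 4.69 mm/day


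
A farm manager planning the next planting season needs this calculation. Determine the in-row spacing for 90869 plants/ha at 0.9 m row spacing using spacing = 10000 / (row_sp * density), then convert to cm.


spacing = 10000 / (row_sp * density)
        = 10000 / (0.9 * 90869)
        = 10000 / 81782.10
        = 0.12228 m = 12.23 cm


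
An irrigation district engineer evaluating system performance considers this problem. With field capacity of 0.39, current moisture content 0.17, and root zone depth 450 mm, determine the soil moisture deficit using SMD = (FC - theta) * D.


SMD = (FC - theta) * D
    = (0.39 - 0.17) * 450
    = 0.220 * 450
    = 99 mm


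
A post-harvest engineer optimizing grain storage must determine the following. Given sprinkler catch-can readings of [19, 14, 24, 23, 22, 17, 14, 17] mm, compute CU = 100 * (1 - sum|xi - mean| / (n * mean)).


xbar = 150 / 8 = 18.750
sum|xi - xbar| = 26
CU = 100 * (1 - 26 / (8 * 18.750))
   = 100 * (1 - 0.1733)
   = 82.67%


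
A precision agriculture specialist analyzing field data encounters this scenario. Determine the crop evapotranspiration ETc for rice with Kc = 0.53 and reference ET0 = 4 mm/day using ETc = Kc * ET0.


ETc = Kc * ET0
    = 0.53 * 4
    = 2.12 mm/day


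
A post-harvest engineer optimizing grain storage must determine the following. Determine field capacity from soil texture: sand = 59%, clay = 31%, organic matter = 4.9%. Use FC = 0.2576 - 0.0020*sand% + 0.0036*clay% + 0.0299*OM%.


FC = 0.2576 - 0.0020*59 + 0.0036*31 + 0.0299*4.9
   = 0.2576 - 0.1180 + 0.1116 + 0.1465
   = 0.3977


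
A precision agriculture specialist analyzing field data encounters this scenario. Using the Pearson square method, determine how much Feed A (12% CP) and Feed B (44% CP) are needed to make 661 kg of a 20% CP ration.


parts_A = CP_b - target = 44 - 20 = 24
parts_B = target - CP_a = 20 - 12 = 8
total_parts = 24 + 8 = 32
Feed A = 661 * 24 / 32 = 495.75 kg
Feed B = 661 * 8 / 32 = 165.25 kg

495.75 kg


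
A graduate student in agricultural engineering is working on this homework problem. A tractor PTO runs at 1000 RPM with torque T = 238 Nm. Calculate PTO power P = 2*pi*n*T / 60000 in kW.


P = 2*pi*n*T / 60000
  = 2*pi * 1000 * 238 / 60000
  = 1495398.10 / 60000
  = 24.92 kW


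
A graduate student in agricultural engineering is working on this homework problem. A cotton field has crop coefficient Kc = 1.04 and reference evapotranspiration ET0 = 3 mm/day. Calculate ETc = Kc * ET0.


ETc = Kc * ET0
    = 1.04 * 3
    = 3.12 mm/day


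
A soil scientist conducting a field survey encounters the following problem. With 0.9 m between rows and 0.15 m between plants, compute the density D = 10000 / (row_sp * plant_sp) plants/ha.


D = 10000 / (row_sp * plant_sp)
  = 10000 / (0.9 * 0.15)
  = 10000 / 0.1350
  = 74074.07 plants/ha


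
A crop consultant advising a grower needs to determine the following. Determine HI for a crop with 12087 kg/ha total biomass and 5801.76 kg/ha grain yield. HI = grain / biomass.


HI = grain_yield / biomass
   = 5801.76 / 12087
   = 0.48


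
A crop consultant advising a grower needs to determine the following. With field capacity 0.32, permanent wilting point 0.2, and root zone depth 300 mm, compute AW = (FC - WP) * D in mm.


AW = (FC - WP) * D
   = (0.32 - 0.2) * 300
   = 0.12 * 300
   = 36 mm


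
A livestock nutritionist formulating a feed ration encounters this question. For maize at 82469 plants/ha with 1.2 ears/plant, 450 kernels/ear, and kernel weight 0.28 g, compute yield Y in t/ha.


Y = density * ears * kernels * kw
  = 82469 * 1.2 * 450 * 0.28 g/ha
  = 12469312.80 g/ha
  = 12469.31 kg/ha = 12.47 t/ha


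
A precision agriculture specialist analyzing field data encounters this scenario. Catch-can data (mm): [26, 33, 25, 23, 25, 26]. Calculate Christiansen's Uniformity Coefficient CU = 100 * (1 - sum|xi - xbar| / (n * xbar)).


xbar = 158 / 6 = 26.333
sum|xi - xbar| = 13.333
CU = 100 * (1 - 13.333 / (6 * 26.333))
   = 100 * (1 - 0.0844)
   = 91.56%


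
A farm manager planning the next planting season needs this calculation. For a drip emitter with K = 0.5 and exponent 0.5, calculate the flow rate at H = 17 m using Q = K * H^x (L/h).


Q = K * H^x
  = 0.5 * 17^0.5
  = 0.5 * 4.1231
  = 2.06 L/h


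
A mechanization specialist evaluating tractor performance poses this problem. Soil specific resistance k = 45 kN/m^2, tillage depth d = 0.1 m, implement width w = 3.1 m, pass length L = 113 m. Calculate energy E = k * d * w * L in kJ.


E = k * d * w * L
  = 45 * 0.1 * 3.1 * 113
  = 1576.35 kJ


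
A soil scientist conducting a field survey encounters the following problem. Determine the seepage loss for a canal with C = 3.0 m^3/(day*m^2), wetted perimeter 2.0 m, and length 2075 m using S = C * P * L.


S = C * P * L
  = 3.0 * 2.0 * 2075
  = 12450 m^3/day


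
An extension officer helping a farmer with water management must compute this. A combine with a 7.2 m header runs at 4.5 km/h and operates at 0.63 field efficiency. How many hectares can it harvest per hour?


C = w * v * eta_f / 10
  = 7.2 * 4.5 * 0.63 / 10
  = 20.41 / 10
  = 2.04 ha/h


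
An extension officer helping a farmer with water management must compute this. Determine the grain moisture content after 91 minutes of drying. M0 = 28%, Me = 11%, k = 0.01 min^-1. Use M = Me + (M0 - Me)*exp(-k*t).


M = Me + (M0 - Me) * e^(-k*t)
  = 11 + (28 - 11) * e^(-0.01*91)
  = 11 + 17 * e^(-0.910)
  = 11 + 17 * 0.40252
  = 11 + 6.8429
  = 17.84%


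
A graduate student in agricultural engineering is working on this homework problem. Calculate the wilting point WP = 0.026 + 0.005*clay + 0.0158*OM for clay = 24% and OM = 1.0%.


WP = 0.026 + 0.005*24 + 0.0158*1.0
   = 0.026 + 0.1200 + 0.0158
   = 0.1618


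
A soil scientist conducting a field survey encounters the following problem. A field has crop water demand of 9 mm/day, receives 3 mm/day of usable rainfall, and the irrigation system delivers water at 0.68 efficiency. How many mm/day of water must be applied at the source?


IWR = (ETc - Pe) / Ea
    = (9 - 3) / 0.68
    = 6 / 0.68
    = 8.82 mm/day


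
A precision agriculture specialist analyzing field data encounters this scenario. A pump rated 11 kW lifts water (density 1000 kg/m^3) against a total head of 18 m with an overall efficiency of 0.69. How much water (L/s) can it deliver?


Q = (P * 1000 * eta) / (rho * g * H)
  = (11 * 1000 * 0.69) / (1000 * 9.81 * 18)
  = 7590 / 176580
  = 0.04298 m^3/s = 42.98 L/s


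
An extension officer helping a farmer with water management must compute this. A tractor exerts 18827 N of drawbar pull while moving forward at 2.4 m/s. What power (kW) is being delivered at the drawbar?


P = F * v / 1000
  = 18827 * 2.4 / 1000
  = 45184.80 / 1000
  = 45.18 kW


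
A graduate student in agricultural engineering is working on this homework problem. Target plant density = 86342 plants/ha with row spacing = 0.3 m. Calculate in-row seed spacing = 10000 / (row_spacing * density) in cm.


spacing = 10000 / (row_sp * density)
        = 10000 / (0.3 * 86342)
        = 10000 / 25902.60
        = 0.38606 m = 38.61 cm


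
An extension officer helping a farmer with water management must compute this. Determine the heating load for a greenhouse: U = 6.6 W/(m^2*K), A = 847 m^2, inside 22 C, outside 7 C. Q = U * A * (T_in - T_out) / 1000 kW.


dT = 22 - (7) = 15 K
Q = U * A * dT
  = 6.6 * 847 * 15
  = 83853 W = 83.85 kW


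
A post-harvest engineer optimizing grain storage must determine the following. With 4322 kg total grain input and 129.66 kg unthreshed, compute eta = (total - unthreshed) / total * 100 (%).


eta = (total - unthreshed) / total * 100
    = (4322 - 129.66) / 4322 * 100
    = 4192.34 / 4322 * 100
    = 97%


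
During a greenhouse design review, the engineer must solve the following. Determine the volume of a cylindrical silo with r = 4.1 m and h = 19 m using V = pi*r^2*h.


V = pi * r^2 * h
  = pi * 4.1^2 * 19
  = pi * 16.81 * 19
  = 1003.39 m^3


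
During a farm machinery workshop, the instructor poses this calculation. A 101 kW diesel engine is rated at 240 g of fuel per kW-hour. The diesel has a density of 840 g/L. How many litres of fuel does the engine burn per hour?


FC = P * BSFC / rho_fuel
   = 101 * 240 / 840
   = 24240 / 840
   = 28.86 L/h


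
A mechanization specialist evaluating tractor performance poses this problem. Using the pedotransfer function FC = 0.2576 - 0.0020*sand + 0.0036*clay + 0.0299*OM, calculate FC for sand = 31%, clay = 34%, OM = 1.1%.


FC = 0.2576 - 0.0020*31 + 0.0036*34 + 0.0299*1.1
   = 0.2576 - 0.0620 + 0.1224 + 0.0329
   = 0.3509


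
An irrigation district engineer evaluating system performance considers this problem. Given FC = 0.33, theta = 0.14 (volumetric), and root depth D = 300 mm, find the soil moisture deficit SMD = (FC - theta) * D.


SMD = (FC - theta) * D
    = (0.33 - 0.14) * 300
    = 0.190 * 300
    = 57 mm


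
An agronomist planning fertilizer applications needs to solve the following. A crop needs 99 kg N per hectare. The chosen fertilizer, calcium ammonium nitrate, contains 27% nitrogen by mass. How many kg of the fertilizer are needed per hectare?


Rate = N_required / (N_content / 100)
     = 99 / (27 / 100)
     = 99 / 0.27
     = 366.67 kg/ha


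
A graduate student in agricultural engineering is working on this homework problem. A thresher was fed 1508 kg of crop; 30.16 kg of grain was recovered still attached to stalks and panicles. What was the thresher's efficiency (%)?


eta = (total - unthreshed) / total * 100
    = (1508 - 30.16) / 1508 * 100
    = 1477.84 / 1508 * 100
    = 98%


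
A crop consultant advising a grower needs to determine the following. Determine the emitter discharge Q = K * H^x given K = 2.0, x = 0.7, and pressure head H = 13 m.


Q = K * H^x
  = 2.0 * 13^0.7
  = 2.0 * 6.0223
  = 12.04 L/h


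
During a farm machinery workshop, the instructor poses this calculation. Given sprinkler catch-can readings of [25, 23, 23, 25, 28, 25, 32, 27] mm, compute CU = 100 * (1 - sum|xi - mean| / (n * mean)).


xbar = 208 / 8 = 26
sum|xi - xbar| = 18
CU = 100 * (1 - 18 / (8 * 26))
   = 100 * (1 - 0.0865)
   = 91.35%


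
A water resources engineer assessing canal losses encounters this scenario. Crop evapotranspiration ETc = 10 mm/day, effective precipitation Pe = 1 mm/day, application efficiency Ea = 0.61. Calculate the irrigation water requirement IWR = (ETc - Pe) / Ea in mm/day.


IWR = (ETc - Pe) / Ea
    = (10 - 1) / 0.61
    = 9 / 0.61
    = 14.75 mm/day


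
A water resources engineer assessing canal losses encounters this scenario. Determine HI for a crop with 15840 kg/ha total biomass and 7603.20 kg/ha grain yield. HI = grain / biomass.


HI = grain_yield / biomass
   = 7603.20 / 15840
   = 0.48


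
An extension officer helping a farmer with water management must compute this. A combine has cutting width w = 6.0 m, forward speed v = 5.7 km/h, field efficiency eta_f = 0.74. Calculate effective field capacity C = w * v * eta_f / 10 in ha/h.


C = w * v * eta_f / 10
  = 6.0 * 5.7 * 0.74 / 10
  = 25.31 / 10
  = 2.53 ha/h


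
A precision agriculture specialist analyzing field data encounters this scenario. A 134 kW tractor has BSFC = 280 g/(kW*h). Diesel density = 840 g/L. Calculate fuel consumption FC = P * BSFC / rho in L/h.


FC = P * BSFC / rho_fuel
   = 134 * 280 / 840
   = 37520 / 840
   = 44.67 L/h


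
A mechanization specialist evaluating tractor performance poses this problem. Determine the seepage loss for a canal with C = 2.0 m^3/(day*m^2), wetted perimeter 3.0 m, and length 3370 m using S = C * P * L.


S = C * P * L
  = 2.0 * 3.0 * 3370
  = 20220 m^3/day


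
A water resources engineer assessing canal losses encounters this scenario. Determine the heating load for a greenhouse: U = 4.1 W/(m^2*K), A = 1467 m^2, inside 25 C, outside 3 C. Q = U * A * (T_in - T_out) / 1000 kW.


dT = 25 - (3) = 22 K
Q = U * A * dT
  = 4.1 * 1467 * 22
  = 132323.40 W = 132.32 kW


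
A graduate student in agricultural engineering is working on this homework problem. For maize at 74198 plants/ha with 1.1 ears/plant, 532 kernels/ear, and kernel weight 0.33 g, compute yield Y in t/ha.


Y = density * ears * kernels * kw
  = 74198 * 1.1 * 532 * 0.33 g/ha
  = 14328820.97 g/ha
  = 14328.82 kg/ha = 14.33 t/ha


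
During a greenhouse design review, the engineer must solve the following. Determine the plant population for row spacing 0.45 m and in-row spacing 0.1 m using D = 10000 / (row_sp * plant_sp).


D = 10000 / (row_sp * plant_sp)
  = 10000 / (0.45 * 0.1)
  = 10000 / 0.0450
  = 222222.22 plants/ha


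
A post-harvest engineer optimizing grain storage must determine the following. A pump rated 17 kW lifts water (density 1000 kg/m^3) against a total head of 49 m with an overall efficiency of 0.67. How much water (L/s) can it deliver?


Q = (P * 1000 * eta) / (rho * g * H)
  = (17 * 1000 * 0.67) / (1000 * 9.81 * 49)
  = 11390 / 480690
  = 0.02370 m^3/s = 23.70 L/s


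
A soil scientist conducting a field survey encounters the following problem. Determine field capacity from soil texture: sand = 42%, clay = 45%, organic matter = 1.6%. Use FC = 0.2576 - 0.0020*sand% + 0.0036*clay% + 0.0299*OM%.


FC = 0.2576 - 0.0020*42 + 0.0036*45 + 0.0299*1.6
   = 0.2576 - 0.0840 + 0.1620 + 0.0478
   = 0.3834


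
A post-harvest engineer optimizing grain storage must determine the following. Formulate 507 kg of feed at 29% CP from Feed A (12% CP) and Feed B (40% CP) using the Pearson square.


parts_A = CP_b - target = 40 - 29 = 11
parts_B = target - CP_a = 29 - 12 = 17
total_parts = 11 + 17 = 28
Feed A = 507 * 11 / 28 = 199.18 kg
Feed B = 507 * 17 / 28 = 307.82 kg

199.18 kg


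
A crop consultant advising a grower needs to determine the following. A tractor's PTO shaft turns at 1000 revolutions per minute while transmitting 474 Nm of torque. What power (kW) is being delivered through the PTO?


P = 2*pi*n*T / 60000
  = 2*pi * 1000 * 474 / 60000
  = 2978229.84 / 60000
  = 49.64 kW


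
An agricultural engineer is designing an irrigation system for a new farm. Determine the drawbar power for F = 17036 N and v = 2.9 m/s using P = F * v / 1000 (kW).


P = F * v / 1000
  = 17036 * 2.9 / 1000
  = 49404.40 / 1000
  = 49.40 kW


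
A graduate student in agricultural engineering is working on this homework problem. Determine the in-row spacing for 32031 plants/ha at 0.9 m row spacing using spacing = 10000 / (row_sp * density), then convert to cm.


spacing = 10000 / (row_sp * density)
        = 10000 / (0.9 * 32031)
        = 10000 / 28827.90
        = 0.34689 m = 34.69 cm


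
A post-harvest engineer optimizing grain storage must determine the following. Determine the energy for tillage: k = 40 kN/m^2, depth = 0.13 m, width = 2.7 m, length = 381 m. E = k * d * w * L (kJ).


E = k * d * w * L
  = 40 * 0.13 * 2.7 * 381
  = 5349.24 kJ


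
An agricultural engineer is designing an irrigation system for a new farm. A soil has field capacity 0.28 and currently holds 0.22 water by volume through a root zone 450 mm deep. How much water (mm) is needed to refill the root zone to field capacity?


SMD = (FC - theta) * D
    = (0.28 - 0.22) * 450
    = 0.060 * 450
    = 27 mm


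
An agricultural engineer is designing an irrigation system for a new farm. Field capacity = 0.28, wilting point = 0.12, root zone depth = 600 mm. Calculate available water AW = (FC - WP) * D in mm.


AW = (FC - WP) * D
   = (0.28 - 0.12) * 600
   = 0.16 * 600
   = 96 mm


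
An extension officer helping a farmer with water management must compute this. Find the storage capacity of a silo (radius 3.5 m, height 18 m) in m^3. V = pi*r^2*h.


V = pi * r^2 * h
  = pi * 3.5^2 * 18
  = pi * 12.25 * 18
  = 692.72 m^3


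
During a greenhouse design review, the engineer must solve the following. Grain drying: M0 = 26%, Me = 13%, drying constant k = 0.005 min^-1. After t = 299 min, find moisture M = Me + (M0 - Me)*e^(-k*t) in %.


M = Me + (M0 - Me) * e^(-k*t)
  = 13 + (26 - 13) * e^(-0.005*299)
  = 13 + 13 * e^(-1.495)
  = 13 + 13 * 0.22425
  = 13 + 2.9152
  = 15.92%


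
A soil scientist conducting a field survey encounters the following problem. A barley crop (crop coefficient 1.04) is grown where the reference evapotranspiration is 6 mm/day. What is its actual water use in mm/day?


ETc = Kc * ET0
    = 1.04 * 6
    = 6.24 mm/day


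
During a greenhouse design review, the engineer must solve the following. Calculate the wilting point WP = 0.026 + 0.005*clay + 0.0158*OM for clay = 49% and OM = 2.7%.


WP = 0.026 + 0.005*49 + 0.0158*2.7
   = 0.026 + 0.2450 + 0.0427
   = 0.3137


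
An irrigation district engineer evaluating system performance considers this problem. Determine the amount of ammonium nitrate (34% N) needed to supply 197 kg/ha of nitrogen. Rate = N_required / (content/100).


Rate = N_required / (N_content / 100)
     = 197 / (34 / 100)
     = 197 / 0.34
     = 579.41 kg/ha


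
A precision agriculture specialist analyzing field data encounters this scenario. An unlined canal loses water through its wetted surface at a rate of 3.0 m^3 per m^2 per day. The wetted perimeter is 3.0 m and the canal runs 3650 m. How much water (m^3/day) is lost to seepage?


S = C * P * L
  = 3.0 * 3.0 * 3650
  = 32850 m^3/day


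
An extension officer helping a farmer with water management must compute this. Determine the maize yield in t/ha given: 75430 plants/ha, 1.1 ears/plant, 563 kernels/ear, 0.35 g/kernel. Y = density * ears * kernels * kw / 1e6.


Y = density * ears * kernels * kw
  = 75430 * 1.1 * 563 * 0.35 g/ha
  = 16349829.65 g/ha
  = 16349.83 kg/ha = 16.35 t/ha


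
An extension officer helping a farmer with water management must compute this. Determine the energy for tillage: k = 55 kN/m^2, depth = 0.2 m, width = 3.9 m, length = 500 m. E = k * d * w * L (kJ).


E = k * d * w * L
  = 55 * 0.2 * 3.9 * 500
  = 21450 kJ
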